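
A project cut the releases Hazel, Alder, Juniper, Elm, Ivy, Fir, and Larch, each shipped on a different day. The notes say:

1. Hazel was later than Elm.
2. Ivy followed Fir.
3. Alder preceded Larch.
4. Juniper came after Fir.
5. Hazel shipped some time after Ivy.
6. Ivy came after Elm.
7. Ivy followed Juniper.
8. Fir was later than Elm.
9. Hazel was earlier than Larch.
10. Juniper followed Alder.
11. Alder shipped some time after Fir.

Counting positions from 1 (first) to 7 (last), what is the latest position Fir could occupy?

Fir must come before Alder, Hazel, Ivy, Juniper, and Larch — 5 releases forced after it.
Everything else can be placed before Fir in some valid order, so Fir can sit as late as position 7 − 5 = 2.

2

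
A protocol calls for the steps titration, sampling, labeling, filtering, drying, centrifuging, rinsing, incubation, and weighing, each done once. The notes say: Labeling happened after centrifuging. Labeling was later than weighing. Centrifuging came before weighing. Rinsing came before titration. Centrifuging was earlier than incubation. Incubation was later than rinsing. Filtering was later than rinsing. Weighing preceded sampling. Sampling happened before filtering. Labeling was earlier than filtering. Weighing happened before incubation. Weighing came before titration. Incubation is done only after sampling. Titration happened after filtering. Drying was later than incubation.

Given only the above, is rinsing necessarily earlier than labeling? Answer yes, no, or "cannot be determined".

No chain of stated constraints runs from rinsing to labeling, and none runs from labeling to rinsing either.
So the relative order of rinsing and labeling is not fixed by the given facts.

cannot be determined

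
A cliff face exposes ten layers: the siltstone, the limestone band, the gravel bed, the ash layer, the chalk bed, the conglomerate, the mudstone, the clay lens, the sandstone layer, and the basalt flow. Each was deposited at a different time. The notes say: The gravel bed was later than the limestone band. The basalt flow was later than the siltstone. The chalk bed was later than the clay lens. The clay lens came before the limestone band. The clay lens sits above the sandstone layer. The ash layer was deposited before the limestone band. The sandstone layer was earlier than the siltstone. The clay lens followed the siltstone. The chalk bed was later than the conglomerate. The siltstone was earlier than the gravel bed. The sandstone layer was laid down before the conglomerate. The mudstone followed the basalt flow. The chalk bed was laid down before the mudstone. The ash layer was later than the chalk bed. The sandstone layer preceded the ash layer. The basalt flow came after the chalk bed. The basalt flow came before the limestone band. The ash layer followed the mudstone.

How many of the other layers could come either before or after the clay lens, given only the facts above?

Forced before the clay lens: the sandstone layer and the siltstone; forced after the clay lens: the ash layer, the basalt flow, the chalk bed, the gravel bed, the limestone band, and the mudstone.
That leaves the conglomerate with no forced order relative to the clay lens — 1.

1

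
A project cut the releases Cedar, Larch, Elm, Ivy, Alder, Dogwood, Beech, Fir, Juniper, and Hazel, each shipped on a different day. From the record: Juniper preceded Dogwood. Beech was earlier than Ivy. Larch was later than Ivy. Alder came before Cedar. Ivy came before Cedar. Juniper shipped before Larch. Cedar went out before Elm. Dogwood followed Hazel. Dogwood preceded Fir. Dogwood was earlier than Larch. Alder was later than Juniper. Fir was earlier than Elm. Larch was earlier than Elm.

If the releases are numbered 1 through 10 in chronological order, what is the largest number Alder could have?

8

Alder must come before Cedar and Elm — 2 releases forced after it.
Everything else can be placed before Alder in some valid order, so Alder can sit as late as position 10 − 2 = 8.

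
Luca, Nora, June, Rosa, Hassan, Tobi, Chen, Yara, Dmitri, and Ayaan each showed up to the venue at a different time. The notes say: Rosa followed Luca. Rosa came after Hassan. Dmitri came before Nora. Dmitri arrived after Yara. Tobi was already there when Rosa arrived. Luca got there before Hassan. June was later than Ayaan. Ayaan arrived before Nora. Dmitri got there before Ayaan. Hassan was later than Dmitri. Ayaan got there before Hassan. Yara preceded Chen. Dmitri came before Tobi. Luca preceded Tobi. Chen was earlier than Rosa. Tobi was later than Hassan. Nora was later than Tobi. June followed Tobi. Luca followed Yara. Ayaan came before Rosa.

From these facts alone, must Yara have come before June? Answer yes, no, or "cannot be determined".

Chain the constraints: Yara → Luca → Tobi → June. Each link is directly stated, so Yara comes before June.

yes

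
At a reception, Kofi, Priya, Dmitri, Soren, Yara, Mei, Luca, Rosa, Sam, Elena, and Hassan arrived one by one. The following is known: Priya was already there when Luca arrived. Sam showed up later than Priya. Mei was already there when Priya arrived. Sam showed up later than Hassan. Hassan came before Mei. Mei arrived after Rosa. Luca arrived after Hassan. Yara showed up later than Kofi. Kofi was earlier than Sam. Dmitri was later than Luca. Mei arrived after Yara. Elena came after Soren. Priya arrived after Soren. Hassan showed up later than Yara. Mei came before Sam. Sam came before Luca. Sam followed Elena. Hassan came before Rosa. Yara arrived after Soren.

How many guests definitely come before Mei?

5

Directly stated before Mei: Hassan, Rosa, and Yara.
Kofi reaches Mei via Kofi → Yara → Mei.
Soren reaches Mei via Soren → Yara → Mei.
That's Hassan, Kofi, Rosa, Soren, and Yara — 5 in all.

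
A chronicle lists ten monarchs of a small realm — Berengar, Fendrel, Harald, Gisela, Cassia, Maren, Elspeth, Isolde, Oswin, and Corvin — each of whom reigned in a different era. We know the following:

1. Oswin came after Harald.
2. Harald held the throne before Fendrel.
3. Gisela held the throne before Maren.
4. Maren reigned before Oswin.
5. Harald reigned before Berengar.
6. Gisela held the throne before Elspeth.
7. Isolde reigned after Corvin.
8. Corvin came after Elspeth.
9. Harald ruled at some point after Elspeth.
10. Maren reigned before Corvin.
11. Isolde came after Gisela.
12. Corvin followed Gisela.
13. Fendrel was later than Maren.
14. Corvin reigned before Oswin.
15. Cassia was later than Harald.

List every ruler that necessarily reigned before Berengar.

Elspeth, Gisela, Harald

Directly stated before Berengar: Harald.
Elspeth reaches Berengar via Elspeth → Harald → Berengar.
Gisela reaches Berengar via Gisela → Elspeth → Harald → Berengar.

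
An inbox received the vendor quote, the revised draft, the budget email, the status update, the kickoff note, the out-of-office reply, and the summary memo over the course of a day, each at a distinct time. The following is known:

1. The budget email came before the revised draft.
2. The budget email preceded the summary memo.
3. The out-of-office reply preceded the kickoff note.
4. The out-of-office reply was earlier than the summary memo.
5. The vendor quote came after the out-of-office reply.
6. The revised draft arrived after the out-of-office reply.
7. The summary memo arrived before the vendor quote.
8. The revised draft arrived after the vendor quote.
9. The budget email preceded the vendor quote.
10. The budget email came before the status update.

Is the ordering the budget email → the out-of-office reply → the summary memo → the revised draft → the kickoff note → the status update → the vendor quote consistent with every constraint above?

The constraints require the vendor quote before the revised draft, but in the proposed sequence the revised draft appears ahead of the vendor quote. That one violation is enough.

no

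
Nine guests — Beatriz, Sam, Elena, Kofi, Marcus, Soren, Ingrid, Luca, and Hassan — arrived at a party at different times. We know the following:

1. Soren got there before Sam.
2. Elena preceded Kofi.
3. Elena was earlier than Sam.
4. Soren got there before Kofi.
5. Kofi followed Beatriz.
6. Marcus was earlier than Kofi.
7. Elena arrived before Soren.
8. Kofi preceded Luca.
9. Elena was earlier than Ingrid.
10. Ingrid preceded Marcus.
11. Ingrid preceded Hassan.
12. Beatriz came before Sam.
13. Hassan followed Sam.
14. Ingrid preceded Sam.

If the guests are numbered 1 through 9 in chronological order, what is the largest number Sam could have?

Sam must come before Hassan — 1 guest forced after them.
Everything else can be placed before Sam in some valid order, so Sam can sit as late as position 9 − 1 = 8.

8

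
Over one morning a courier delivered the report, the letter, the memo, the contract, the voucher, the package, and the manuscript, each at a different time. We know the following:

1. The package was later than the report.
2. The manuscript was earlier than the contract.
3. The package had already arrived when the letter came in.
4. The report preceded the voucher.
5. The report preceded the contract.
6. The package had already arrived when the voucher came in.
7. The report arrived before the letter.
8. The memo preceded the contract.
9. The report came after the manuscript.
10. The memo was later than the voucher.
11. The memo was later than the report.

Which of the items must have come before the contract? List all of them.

Directly stated before the contract: the manuscript, the memo, and the report.
The package reaches the contract via the package → the voucher → the memo → the contract.
The voucher reaches the contract via the voucher → the memo → the contract.

the manuscript, the memo, the package, the report, the voucher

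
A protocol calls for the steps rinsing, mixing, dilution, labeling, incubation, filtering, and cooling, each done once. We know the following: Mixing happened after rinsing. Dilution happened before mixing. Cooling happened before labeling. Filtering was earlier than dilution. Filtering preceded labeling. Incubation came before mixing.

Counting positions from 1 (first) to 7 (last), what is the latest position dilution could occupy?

6

Dilution must come before mixing — 1 step forced after it.
Everything else can be placed before dilution in some valid order, so dilution can sit as late as position 7 − 1 = 6.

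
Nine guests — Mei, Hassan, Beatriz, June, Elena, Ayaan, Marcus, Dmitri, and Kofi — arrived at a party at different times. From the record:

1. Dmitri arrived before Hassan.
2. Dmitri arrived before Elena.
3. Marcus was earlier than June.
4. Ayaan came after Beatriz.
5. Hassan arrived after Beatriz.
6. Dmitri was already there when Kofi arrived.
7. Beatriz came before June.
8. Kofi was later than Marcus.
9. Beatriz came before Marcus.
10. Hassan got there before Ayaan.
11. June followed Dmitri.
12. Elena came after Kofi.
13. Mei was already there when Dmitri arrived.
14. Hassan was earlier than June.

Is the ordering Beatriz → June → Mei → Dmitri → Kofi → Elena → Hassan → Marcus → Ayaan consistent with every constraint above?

no

The constraints require Marcus before June, but in the proposed sequence June appears ahead of Marcus. That one violation is enough.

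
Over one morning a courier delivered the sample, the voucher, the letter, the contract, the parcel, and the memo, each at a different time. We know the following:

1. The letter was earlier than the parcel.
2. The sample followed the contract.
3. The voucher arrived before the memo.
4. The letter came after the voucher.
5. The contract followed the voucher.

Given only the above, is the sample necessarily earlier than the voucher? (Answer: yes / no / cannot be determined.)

no

Tracing the constraints gives the voucher → the contract → the sample, so the voucher must come before the sample.
That means the sample cannot be before the voucher.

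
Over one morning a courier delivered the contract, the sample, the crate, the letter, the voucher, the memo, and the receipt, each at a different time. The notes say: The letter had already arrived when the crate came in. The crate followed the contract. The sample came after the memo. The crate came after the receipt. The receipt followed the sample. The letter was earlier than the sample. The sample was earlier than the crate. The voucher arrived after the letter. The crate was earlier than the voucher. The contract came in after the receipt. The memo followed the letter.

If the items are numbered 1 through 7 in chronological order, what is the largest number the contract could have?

5

The contract must come before the crate and the voucher — 2 items forced after it.
Everything else can be placed before the contract in some valid order, so the contract can sit as late as position 7 − 2 = 5.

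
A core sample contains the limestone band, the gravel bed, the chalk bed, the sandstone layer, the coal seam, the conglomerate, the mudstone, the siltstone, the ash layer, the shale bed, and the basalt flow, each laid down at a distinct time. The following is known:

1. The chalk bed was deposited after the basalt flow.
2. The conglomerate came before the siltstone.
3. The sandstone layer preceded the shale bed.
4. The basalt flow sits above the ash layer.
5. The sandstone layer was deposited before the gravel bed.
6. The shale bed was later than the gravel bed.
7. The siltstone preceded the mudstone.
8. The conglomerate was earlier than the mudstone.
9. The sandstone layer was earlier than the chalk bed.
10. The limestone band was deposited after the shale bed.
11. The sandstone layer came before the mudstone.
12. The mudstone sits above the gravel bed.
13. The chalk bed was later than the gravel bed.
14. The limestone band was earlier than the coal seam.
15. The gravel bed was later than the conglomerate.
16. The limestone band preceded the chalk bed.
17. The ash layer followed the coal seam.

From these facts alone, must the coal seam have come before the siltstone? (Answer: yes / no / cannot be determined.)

No chain of stated constraints runs from the coal seam to the siltstone, and none runs from the siltstone to the coal seam either.
So the relative order of the coal seam and the siltstone is not fixed by the given facts.

cannot be determined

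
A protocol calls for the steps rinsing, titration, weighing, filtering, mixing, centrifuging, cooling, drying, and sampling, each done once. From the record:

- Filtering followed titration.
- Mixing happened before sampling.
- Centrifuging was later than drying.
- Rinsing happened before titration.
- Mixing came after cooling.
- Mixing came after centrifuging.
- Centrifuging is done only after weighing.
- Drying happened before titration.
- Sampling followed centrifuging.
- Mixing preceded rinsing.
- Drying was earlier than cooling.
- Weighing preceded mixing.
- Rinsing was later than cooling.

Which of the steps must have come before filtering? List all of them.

Directly stated before filtering: titration.
Centrifuging reaches filtering via centrifuging → mixing → rinsing → titration → filtering.
Cooling reaches filtering via cooling → rinsing → titration → filtering.
Drying reaches filtering via drying → titration → filtering.
Likewise mixing, rinsing, and weighing each reach filtering by chaining the stated constraints.
No chain forces sampling ahead of filtering.

centrifuging, cooling, drying, mixing, rinsing, titration, weighing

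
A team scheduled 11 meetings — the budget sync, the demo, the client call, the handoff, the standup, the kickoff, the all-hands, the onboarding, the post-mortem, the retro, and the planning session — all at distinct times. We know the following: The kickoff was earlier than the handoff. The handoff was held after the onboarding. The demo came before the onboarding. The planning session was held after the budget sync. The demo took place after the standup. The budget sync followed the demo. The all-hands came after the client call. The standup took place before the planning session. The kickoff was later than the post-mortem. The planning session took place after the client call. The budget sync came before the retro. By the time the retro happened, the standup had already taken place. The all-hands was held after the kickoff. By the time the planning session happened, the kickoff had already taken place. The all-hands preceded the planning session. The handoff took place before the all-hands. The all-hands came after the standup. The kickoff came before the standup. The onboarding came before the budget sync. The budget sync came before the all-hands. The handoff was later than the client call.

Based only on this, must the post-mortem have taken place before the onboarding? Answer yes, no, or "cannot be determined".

Chain the constraints: the post-mortem → the kickoff → the standup → the demo → the onboarding. Each link is directly stated, so the post-mortem comes before the onboarding.

yes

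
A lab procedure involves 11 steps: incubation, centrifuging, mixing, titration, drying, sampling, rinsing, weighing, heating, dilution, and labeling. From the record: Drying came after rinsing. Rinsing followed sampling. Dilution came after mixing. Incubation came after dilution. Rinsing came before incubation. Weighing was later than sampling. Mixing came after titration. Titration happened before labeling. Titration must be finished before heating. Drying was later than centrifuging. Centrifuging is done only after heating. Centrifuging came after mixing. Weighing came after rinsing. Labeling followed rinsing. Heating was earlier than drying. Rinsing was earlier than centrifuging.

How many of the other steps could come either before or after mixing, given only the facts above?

Forced before mixing: titration; forced after mixing: centrifuging, dilution, drying, and incubation.
That leaves heating, labeling, rinsing, sampling, and weighing with no forced order relative to mixing — 5.

5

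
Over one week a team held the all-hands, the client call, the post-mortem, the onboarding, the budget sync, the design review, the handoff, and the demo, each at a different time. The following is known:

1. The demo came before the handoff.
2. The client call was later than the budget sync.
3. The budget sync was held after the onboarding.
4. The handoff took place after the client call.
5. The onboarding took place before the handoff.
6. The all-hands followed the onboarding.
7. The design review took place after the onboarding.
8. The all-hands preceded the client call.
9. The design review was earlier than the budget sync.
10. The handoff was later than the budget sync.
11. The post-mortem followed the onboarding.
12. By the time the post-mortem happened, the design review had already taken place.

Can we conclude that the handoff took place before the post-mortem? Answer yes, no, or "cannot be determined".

No chain of stated constraints runs from the handoff to the post-mortem, and none runs from the post-mortem to the handoff either.
So the relative order of the handoff and the post-mortem is not fixed by the given facts.

cannot be determined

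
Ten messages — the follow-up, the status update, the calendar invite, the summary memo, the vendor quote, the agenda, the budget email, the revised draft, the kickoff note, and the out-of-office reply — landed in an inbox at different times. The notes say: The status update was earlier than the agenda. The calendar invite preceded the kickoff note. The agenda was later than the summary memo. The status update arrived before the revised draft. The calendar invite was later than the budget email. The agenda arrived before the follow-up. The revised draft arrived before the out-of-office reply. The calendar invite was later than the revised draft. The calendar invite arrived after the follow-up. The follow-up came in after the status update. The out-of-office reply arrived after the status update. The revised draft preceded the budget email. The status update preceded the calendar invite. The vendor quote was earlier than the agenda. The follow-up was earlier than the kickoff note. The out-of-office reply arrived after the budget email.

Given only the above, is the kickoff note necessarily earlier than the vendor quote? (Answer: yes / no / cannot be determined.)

no

Tracing the constraints gives the vendor quote → the agenda → the follow-up → the kickoff note, so the vendor quote must come before the kickoff note.
That means the kickoff note cannot be before the vendor quote.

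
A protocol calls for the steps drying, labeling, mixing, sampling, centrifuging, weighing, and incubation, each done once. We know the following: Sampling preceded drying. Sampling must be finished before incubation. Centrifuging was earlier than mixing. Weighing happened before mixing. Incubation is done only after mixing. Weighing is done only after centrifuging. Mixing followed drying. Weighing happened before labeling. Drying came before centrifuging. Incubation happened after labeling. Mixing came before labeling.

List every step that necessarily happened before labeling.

centrifuging, drying, mixing, sampling, weighing

Directly stated before labeling: mixing and weighing.
Centrifuging reaches labeling via centrifuging → weighing → labeling.
Drying reaches labeling via drying → mixing → labeling.
Sampling reaches labeling via sampling → drying → mixing → labeling.
No chain forces incubation ahead of labeling.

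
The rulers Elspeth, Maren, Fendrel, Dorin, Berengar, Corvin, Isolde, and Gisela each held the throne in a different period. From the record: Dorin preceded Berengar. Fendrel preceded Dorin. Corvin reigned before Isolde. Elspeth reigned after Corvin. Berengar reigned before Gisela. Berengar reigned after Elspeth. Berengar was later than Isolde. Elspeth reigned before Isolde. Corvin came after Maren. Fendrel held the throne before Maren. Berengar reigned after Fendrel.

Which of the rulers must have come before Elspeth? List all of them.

Directly stated before Elspeth: Corvin.
Fendrel reaches Elspeth via Fendrel → Maren → Corvin → Elspeth.
Maren reaches Elspeth via Maren → Corvin → Elspeth.
No chain forces Dorin (or any of the others) ahead of Elspeth.

Corvin, Fendrel, Maren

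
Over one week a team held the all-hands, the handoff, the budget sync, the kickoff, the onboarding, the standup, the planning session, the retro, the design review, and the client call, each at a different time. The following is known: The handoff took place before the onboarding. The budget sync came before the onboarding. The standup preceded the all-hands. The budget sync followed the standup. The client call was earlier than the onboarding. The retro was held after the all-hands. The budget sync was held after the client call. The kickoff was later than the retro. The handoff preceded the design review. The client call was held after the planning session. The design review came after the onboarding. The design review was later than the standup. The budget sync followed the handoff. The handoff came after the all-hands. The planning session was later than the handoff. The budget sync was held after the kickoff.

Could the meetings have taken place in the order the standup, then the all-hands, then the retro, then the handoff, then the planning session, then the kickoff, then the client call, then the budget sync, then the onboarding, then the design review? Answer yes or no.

Check each stated constraint against the proposed order — e.g. the standup is ahead of the budget sync; the standup is ahead of the design review. Every pair is in the required order; nothing is violated.

yes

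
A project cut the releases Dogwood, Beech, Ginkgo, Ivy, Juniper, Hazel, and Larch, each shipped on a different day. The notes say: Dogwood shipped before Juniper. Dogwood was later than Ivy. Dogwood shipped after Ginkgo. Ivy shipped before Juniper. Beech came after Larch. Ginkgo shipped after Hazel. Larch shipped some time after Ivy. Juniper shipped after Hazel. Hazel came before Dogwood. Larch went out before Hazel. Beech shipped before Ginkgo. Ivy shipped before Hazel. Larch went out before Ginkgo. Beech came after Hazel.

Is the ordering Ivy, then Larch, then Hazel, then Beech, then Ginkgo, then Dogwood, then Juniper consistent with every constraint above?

yes

Check each stated constraint against the proposed order — e.g. Ivy is ahead of Dogwood; Ivy is ahead of Juniper. Every pair is in the required order; nothing is violated.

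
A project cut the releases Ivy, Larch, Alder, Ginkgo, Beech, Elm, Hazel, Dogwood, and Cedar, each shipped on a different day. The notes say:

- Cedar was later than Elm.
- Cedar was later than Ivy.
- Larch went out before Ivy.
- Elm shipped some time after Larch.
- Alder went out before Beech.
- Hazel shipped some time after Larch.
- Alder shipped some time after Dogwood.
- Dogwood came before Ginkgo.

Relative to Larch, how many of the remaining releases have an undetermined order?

4

Forced after Larch: Cedar, Elm, Hazel, and Ivy.
That leaves Alder, Beech, Dogwood, and Ginkgo with no forced order relative to Larch — 4.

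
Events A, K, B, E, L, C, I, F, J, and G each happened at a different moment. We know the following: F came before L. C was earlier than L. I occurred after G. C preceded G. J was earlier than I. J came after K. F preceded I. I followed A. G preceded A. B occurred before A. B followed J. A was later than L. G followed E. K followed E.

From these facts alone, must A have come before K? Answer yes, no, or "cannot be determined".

Tracing the constraints gives K → J → B → A, so K must come before A.
That means A cannot be before K.

no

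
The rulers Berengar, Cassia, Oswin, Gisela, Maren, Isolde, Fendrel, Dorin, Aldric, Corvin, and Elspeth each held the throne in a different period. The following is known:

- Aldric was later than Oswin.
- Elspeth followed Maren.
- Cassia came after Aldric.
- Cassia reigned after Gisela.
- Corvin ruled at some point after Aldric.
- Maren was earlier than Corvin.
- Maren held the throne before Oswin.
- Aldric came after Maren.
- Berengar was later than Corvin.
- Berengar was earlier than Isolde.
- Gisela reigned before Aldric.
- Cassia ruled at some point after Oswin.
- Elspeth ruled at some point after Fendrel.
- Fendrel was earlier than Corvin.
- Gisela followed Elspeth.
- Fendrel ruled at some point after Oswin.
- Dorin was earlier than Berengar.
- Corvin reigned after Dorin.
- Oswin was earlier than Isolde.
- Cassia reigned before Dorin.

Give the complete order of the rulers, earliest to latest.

The constraints fix every adjacent pair, so only one ordering works:
Maren → Oswin → Fendrel → Elspeth → Gisela → Aldric → Cassia → Dorin → Corvin → Berengar → Isolde.

Maren, Oswin, Fendrel, Elspeth, Gisela, Aldric, Cassia, Dorin, Corvin, Berengar, Isolde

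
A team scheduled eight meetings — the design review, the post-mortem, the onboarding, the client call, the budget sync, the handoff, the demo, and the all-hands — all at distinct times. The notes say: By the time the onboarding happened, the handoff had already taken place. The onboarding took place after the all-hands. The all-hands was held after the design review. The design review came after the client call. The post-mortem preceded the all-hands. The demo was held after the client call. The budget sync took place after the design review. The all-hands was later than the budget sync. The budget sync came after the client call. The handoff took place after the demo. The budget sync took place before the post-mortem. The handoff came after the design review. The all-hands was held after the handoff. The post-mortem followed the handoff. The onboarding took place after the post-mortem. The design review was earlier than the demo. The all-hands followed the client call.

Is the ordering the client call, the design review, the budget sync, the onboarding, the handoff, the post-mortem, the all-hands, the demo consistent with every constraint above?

no

The constraints require the all-hands before the onboarding, but in the proposed sequence the onboarding appears ahead of the all-hands. That one violation is enough.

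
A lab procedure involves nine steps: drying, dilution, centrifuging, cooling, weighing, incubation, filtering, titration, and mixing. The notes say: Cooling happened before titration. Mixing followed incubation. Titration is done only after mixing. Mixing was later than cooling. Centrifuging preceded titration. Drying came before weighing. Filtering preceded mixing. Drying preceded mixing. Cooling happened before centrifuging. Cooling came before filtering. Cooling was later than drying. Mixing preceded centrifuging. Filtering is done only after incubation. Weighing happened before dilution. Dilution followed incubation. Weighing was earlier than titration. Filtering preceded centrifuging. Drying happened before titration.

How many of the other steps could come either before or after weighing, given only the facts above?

5

Forced before weighing: drying; forced after weighing: dilution and titration.
That leaves centrifuging, cooling, filtering, incubation, and mixing with no forced order relative to weighing — 5.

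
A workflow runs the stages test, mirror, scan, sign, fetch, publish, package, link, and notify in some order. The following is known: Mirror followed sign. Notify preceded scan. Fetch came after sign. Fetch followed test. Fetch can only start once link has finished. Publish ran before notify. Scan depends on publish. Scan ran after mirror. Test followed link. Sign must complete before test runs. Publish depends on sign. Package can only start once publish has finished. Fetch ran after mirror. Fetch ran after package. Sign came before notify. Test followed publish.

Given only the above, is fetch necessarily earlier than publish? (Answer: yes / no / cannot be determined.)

no

Tracing the constraints gives publish → test → fetch, so publish must come before fetch.
That means fetch cannot be before publish.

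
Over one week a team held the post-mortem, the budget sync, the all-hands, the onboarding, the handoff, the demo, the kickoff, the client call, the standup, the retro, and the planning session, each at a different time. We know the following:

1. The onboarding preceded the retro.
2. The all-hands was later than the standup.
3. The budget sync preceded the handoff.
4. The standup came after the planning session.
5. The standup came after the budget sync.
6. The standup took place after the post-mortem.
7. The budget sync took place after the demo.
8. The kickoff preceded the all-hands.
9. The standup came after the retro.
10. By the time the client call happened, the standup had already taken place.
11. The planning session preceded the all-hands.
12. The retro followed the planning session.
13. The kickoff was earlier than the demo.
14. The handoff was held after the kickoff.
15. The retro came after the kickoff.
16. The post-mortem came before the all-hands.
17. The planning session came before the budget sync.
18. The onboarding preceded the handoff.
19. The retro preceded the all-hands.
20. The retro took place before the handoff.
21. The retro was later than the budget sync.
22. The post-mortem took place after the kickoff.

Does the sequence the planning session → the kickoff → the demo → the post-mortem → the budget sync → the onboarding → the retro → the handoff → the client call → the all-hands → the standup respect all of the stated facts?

no

The constraints require the standup before the all-hands, but in the proposed sequence the all-hands appears ahead of the standup. That one violation is enough.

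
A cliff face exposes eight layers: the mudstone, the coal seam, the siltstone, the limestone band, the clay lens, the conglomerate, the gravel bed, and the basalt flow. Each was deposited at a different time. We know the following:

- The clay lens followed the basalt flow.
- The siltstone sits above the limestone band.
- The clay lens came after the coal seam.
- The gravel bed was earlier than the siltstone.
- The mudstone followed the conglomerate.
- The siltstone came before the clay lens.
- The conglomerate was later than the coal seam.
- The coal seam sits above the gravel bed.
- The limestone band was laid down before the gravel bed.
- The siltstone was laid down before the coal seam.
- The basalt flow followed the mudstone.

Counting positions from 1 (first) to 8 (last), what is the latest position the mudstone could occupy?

6

The mudstone must come before the basalt flow and the clay lens — 2 layers forced after it.
Everything else can be placed before the mudstone in some valid order, so the mudstone can sit as late as position 8 − 2 = 6.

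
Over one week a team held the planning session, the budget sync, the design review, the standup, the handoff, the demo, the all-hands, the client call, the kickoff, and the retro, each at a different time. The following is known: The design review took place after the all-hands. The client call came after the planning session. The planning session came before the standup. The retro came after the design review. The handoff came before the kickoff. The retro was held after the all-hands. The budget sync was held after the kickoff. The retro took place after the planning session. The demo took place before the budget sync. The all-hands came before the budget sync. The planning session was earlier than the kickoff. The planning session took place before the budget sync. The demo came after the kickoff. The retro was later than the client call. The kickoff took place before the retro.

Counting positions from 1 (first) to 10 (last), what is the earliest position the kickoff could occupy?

The handoff and the planning session must both come before the kickoff — 2 forced predecessors.
Nothing else is forced ahead of the kickoff, so its earliest slot is position 2 + 1 = 3.

3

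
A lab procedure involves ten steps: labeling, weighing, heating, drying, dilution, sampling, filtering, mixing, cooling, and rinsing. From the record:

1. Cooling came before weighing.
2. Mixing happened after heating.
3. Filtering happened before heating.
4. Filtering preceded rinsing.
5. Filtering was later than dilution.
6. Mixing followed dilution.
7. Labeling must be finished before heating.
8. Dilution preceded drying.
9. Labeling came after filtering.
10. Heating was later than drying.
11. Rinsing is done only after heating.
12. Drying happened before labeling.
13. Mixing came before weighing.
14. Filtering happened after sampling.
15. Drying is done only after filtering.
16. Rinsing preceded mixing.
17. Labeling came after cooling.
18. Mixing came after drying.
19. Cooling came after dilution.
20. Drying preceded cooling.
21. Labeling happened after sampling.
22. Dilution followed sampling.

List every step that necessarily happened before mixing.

cooling, dilution, drying, filtering, heating, labeling, rinsing, sampling

Directly stated before mixing: dilution, drying, heating, and rinsing.
Cooling reaches mixing via cooling → labeling → heating → mixing.
Filtering reaches mixing via filtering → heating → mixing.
Labeling reaches mixing via labeling → heating → mixing.
Likewise sampling reaches mixing by chaining the stated constraints.
No chain forces weighing ahead of mixing.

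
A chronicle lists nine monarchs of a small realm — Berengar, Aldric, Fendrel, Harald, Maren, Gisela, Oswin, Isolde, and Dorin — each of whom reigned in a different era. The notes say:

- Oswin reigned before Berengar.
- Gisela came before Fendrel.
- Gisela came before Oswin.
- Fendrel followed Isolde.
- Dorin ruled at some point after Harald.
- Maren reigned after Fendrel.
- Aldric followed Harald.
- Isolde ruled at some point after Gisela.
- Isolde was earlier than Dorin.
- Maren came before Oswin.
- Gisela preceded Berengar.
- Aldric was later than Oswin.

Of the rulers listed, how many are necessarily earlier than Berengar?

5

Directly stated before Berengar: Gisela and Oswin.
Fendrel reaches Berengar via Fendrel → Maren → Oswin → Berengar.
Isolde reaches Berengar via Isolde → Fendrel → Maren → Oswin → Berengar.
Maren reaches Berengar via Maren → Oswin → Berengar.
That's Fendrel, Gisela, Isolde, Maren, and Oswin — 5 in all.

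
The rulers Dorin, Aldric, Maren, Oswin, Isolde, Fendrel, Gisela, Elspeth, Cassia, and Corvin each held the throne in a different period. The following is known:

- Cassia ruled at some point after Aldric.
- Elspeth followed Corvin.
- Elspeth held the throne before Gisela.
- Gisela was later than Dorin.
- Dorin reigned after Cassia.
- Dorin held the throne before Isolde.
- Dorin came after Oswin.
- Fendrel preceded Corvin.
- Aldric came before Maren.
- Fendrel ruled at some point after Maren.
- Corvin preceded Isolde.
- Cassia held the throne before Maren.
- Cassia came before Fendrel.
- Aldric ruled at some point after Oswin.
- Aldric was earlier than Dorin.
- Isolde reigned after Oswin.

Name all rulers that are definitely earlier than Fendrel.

Directly stated before Fendrel: Cassia and Maren.
Aldric reaches Fendrel via Aldric → Maren → Fendrel.
Oswin reaches Fendrel via Oswin → Aldric → Maren → Fendrel.
No chain forces Dorin (or any of the others) ahead of Fendrel.

Aldric, Cassia, Maren, Oswin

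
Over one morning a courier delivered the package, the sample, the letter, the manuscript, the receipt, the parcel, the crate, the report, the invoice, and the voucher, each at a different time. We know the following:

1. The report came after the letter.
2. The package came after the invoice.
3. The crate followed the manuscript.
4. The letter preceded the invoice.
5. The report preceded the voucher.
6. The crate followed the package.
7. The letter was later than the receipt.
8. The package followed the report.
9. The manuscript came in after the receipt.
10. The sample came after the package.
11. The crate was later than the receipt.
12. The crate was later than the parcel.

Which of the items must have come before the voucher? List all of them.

Directly stated before the voucher: the report.
The letter reaches the voucher via the letter → the report → the voucher.
The receipt reaches the voucher via the receipt → the letter → the report → the voucher.
No chain forces the crate (or any of the others) ahead of the voucher.

the letter, the receipt, the report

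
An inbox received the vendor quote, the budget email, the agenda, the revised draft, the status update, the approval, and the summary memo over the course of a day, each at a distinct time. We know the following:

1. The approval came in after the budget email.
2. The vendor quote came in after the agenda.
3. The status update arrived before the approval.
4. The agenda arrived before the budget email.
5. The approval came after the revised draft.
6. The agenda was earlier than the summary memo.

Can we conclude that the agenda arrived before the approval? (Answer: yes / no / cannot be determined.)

Chain the constraints: the agenda → the budget email → the approval. Each link is directly stated, so the agenda comes before the approval.

yes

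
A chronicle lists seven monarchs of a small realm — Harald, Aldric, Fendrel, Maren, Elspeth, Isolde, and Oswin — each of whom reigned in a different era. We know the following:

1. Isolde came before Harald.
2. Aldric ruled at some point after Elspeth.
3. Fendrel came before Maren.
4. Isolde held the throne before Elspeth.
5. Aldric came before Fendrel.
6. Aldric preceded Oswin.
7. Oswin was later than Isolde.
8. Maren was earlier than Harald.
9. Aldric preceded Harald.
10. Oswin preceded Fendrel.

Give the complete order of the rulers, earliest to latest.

The constraints fix every adjacent pair, so only one ordering works:
Isolde → Elspeth → Aldric → Oswin → Fendrel → Maren → Harald.

Isolde, Elspeth, Aldric, Oswin, Fendrel, Maren, Harald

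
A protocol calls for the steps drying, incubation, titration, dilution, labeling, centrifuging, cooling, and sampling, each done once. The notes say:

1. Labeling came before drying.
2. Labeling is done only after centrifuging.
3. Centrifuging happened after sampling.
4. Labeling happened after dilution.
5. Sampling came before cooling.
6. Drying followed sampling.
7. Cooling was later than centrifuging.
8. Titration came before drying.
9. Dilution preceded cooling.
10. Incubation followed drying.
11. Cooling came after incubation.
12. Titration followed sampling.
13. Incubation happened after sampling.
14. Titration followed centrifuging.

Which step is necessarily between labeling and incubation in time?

drying

Tracing the constraints gives labeling → drying → incubation, so drying sits after labeling and before incubation.
No other step is forced both after labeling and before incubation.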